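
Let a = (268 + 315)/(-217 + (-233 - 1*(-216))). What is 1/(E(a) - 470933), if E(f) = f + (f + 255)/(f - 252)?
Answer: -13934934/6562468818013 ≈ -2.1234e-6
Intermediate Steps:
a = -583/234 (a = 583/(-217 + (-233 + 216)) = 583/(-217 - 17) = 583/(-234) = 583*(-1/234) = -583/234 ≈ -2.4915)
E(f) = f + (255 + f)/(-252 + f)
1/(E(a) - 470933) = 1/((255 + (-583/234)**2 - 251*(-583/234))/(-252 - 583/234) - 470933) = 1/((255 + 339889/54756 + 146333/234)/(-59551/234) - 470933) = 1/(-234/59551*48544591/54756 - 470933) = 1/(-48544591/13934934 - 470933) = 1/(-6562468818013/13934934) = -13934934/6562468818013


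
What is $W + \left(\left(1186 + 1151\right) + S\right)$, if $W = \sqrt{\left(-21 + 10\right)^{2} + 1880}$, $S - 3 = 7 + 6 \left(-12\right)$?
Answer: $2275 + \sqrt{2001} \approx 2319.7$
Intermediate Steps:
$S = -62$ ($S = 3 + \left(7 + 6 \left(-12\right)\right) = 3 + \left(7 - 72\right) = 3 - 65 = -62$)
$W = \sqrt{2001}$ ($W = \sqrt{\left(-11\right)^{2} + 1880} = \sqrt{121 + 1880} = \sqrt{2001} \approx 44.733$)
$W + \left(\left(1186 + 1151\right) + S\right) = \sqrt{2001} + \left(\left(1186 + 1151\right) - 62\right) = \sqrt{2001} + \left(2337 - 62\right) = \sqrt{2001} + 2275 = 2275 + \sqrt{2001}$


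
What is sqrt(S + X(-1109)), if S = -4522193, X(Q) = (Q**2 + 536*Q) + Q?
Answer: 13*I*sqrt(23005) ≈ 1971.8*I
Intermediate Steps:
X(Q) = Q**2 + 537*Q
sqrt(S + X(-1109)) = sqrt(-4522193 - 1109*(537 - 1109)) = sqrt(-4522193 - 1109*(-572)) = sqrt(-4522193 + 634348) = sqrt(-3887845) = 13*I*sqrt(23005)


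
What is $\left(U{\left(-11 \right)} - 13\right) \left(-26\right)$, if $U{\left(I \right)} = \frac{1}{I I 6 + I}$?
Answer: $\frac{18588}{55} \approx 337.96$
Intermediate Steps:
$U{\left(I \right)} = \frac{1}{I + 6 I^{2}}$ ($U{\left(I \right)} = \frac{1}{I 6 I + I} = \frac{1}{6 I^{2} + I} = \frac{1}{I + 6 I^{2}}$)
$\left(U{\left(-11 \right)} - 13\right) \left(-26\right) = \left(\frac{1}{\left(-11\right) \left(1 + 6 \left(-11\right)\right)} - 13\right) \left(-26\right) = \left(- \frac{1}{11 \left(1 - 66\right)} - 13\right) \left(-26\right) = \left(- \frac{1}{11 \left(-65\right)} - 13\right) \left(-26\right) = \left(\left(- \frac{1}{11}\right) \left(- \frac{1}{65}\right) - 13\right) \left(-26\right) = \left(\frac{1}{715} - 13\right) \left(-26\right) = \left(- \frac{9294}{715}\right) \left(-26\right) = \frac{18588}{55}$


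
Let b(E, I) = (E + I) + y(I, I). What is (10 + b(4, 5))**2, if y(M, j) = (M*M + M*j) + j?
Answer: 5476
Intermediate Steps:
y(M, j) = j + M**2 + M*j (y(M, j) = (M**2 + M*j) + j = j + M**2 + M*j)
b(E, I) = E + 2*I + 2*I**2 (b(E, I) = (E + I) + (I + I**2 + I*I) = (E + I) + (I + I**2 + I**2) = (E + I) + (I + 2*I**2) = E + 2*I + 2*I**2)
(10 + b(4, 5))**2 = (10 + (4 + 2*5 + 2*5**2))**2 = (10 + (4 + 10 + 2*25))**2 = (10 + (4 + 10 + 50))**2 = (10 + 64)**2 = 74**2 = 5476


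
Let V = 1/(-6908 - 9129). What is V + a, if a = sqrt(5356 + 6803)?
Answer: -1/16037 + 3*sqrt(1351) ≈ 110.27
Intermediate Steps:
a = 3*sqrt(1351) (a = sqrt(12159) = 3*sqrt(1351) ≈ 110.27)
V = -1/16037 (V = 1/(-16037) = -1/16037 ≈ -6.2356e-5)
V + a = -1/16037 + 3*sqrt(1351)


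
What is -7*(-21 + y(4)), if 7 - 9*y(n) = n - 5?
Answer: 1267/9 ≈ 140.78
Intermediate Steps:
y(n) = 4/3 - n/9 (y(n) = 7/9 - (n - 5)/9 = 7/9 - (-5 + n)/9 = 7/9 + (5/9 - n/9) = 4/3 - n/9)
-7*(-21 + y(4)) = -7*(-21 + (4/3 - ⅑*4)) = -7*(-21 + (4/3 - 4/9)) = -7*(-21 + 8/9) = -7*(-181/9) = 1267/9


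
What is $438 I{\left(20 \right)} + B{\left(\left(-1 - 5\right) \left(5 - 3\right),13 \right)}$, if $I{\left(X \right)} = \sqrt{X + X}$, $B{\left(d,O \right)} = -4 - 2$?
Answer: $-6 + 876 \sqrt{10} \approx 2764.2$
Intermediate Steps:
$B{\left(d,O \right)} = -6$
$I{\left(X \right)} = \sqrt{2} \sqrt{X}$ ($I{\left(X \right)} = \sqrt{2 X} = \sqrt{2} \sqrt{X}$)
$438 I{\left(20 \right)} + B{\left(\left(-1 - 5\right) \left(5 - 3\right),13 \right)} = 438 \sqrt{2} \sqrt{20} - 6 = 438 \sqrt{2} \cdot 2 \sqrt{5} - 6 = 438 \cdot 2 \sqrt{10} - 6 = 876 \sqrt{10} - 6 = -6 + 876 \sqrt{10}$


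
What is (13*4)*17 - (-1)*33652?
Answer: 34536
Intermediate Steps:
(13*4)*17 - (-1)*33652 = 52*17 - 1*(-33652) = 884 + 33652 = 34536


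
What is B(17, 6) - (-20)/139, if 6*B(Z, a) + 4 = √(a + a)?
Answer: -218/417 + √3/3 ≈ 0.054568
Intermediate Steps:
B(Z, a) = -⅔ + √2*√a/6 (B(Z, a) = -⅔ + √(a + a)/6 = -⅔ + √(2*a)/6 = -⅔ + (√2*√a)/6 = -⅔ + √2*√a/6)
B(17, 6) - (-20)/139 = (-⅔ + √2*√6/6) - (-20)/139 = (-⅔ + √3/3) - (-20)/139 = (-⅔ + √3/3) - 1*(-20/139) = (-⅔ + √3/3) + 20/139 = -218/417 + √3/3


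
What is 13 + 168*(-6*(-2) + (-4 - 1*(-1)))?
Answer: 1525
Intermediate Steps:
13 + 168*(-6*(-2) + (-4 - 1*(-1))) = 13 + 168*(12 + (-4 + 1)) = 13 + 168*(12 - 3) = 13 + 168*9 = 13 + 1512 = 1525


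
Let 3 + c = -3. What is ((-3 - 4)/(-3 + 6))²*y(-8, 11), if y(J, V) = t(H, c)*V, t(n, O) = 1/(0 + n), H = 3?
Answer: 539/27 ≈ 19.963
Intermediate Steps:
c = -6 (c = -3 - 3 = -6)
t(n, O) = 1/n
y(J, V) = V/3
((-3 - 4)/(-3 + 6))²*y(-8, 11) = ((-3 - 4)/(-3 + 6))²*((⅓)*11) = (-7/3)²*(11/3) = (49/9)*(11/3) = 539/27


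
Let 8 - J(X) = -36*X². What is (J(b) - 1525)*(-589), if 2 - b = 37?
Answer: -25081387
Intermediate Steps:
b = -35 (b = 2 - 1*37 = 2 - 37 = -35)
J(X) = 8 + 36*X² (J(X) = 8 - (-36)*X² = 8 + 36*X²)
(J(b) - 1525)*(-589) = ((8 + 36*(-35)²) - 1525)*(-589) = ((8 + 36*1225) - 1525)*(-589) = ((8 + 44100) - 1525)*(-589) = (44108 - 1525)*(-589) = 42583*(-589) = -25081387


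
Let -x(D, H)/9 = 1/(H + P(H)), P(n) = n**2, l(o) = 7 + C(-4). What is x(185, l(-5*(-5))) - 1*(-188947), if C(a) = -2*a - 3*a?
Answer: 15871547/84 ≈ 1.8895e+5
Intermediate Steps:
C(a) = -5*a
l(o) = 27 (l(o) = 7 - 5*(-4) = 7 + 20 = 27)
x(D, H) = -9/(H + H**2)
x(185, l(-5*(-5))) - 1*(-188947) = -9/(27*(1 + 27)) - 1*(-188947) = -9*1/27/28 + 188947 = -9*1/27*1/28 + 188947 = -1/84 + 188947 = 15871547/84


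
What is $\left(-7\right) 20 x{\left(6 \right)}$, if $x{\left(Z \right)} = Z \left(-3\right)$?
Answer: $2520$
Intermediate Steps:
$x{\left(Z \right)} = - 3 Z$
$\left(-7\right) 20 x{\left(6 \right)} = \left(-7\right) 20 \left(\left(-3\right) 6\right) = \left(-140\right) \left(-18\right) = 2520$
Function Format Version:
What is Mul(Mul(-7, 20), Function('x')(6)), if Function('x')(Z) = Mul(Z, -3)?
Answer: 2520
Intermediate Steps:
Function('x')(Z) = Mul(-3, Z)
Mul(Mul(-7, 20), Function('x')(6)) = Mul(Mul(-7, 20), Mul(-3, 6)) = Mul(-140, -18) = 2520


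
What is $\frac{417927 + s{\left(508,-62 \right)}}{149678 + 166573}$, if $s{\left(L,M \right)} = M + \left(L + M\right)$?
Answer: $\frac{15493}{11713} \approx 1.3227$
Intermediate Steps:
$s{\left(L,M \right)} = L + 2 M$
$\frac{417927 + s{\left(508,-62 \right)}}{149678 + 166573} = \frac{417927 + \left(508 + 2 \left(-62\right)\right)}{149678 + 166573} = \frac{417927 + \left(508 - 124\right)}{316251} = \left(417927 + 384\right) \frac{1}{316251} = 418311 \cdot \frac{1}{316251} = \frac{15493}{11713}$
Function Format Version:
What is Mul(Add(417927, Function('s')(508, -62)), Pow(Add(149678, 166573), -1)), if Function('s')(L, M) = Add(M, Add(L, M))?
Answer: Rational(15493, 11713) ≈ 1.3227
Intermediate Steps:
Function('s')(L, M) = Add(L, Mul(2, M))
Mul(Add(417927, Function('s')(508, -62)), Pow(Add(149678, 166573), -1)) = Mul(Add(417927, Add(508, Mul(2, -62))), Pow(Add(149678, 166573), -1)) = Mul(Add(417927, Add(508, -124)), Pow(316251, -1)) = Mul(Add(417927, 384), Rational(1, 316251)) = Mul(418311, Rational(1, 316251)) = Rational(15493, 11713)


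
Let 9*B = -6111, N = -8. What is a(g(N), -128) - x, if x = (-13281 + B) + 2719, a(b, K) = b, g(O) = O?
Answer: 11233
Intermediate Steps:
B = -679 (B = (1/9)*(-6111) = -679)
x = -11241 (x = (-13281 - 679) + 2719 = -13960 + 2719 = -11241)
a(g(N), -128) - x = -8 - 1*(-11241) = -8 + 11241 = 11233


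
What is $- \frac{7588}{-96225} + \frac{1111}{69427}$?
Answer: $\frac{633718051}{6680613075} \approx 0.094859$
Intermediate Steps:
$- \frac{7588}{-96225} + \frac{1111}{69427} = \left(-7588\right) \left(- \frac{1}{96225}\right) + 1111 \cdot \frac{1}{69427} = \frac{7588}{96225} + \frac{1111}{69427} = \frac{633718051}{6680613075}$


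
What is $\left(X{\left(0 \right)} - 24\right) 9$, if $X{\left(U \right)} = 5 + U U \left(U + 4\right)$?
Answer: $-171$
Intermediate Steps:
$X{\left(U \right)} = 5 + U^{2} \left(4 + U\right)$ ($X{\left(U \right)} = 5 + U U \left(4 + U\right) = 5 + U^{2} \left(4 + U\right)$)
$\left(X{\left(0 \right)} - 24\right) 9 = \left(\left(5 + 0^{3} + 4 \cdot 0^{2}\right) - 24\right) 9 = \left(\left(5 + 0 + 4 \cdot 0\right) - 24\right) 9 = \left(\left(5 + 0 + 0\right) - 24\right) 9 = \left(5 - 24\right) 9 = \left(-19\right) 9 = -171$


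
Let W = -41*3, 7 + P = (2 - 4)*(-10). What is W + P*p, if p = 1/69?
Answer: -8474/69 ≈ -122.81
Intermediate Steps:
P = 13 (P = -7 + (2 - 4)*(-10) = -7 - 2*(-10) = -7 + 20 = 13)
p = 1/69 ≈ 0.014493
W = -123
W + P*p = -123 + 13*(1/69) = -123 + 13/69 = -8474/69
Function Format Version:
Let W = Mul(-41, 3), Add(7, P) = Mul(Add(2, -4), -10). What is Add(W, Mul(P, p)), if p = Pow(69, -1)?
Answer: Rational(-8474, 69) ≈ -122.81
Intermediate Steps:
P = 13 (P = Add(-7, Mul(Add(2, -4), -10)) = Add(-7, Mul(-2, -10)) = Add(-7, 20) = 13)
p = Rational(1, 69) ≈ 0.014493
W = -123
Add(W, Mul(P, p)) = Add(-123, Mul(13, Rational(1, 69))) = Add(-123, Rational(13, 69)) = Rational(-8474, 69)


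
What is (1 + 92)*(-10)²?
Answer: 9300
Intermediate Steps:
(1 + 92)*(-10)² = 93*100 = 9300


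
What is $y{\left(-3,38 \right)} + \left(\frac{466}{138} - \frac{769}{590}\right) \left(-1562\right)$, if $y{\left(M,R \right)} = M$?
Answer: $- \frac{65984494}{20355} \approx -3241.7$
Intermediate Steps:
$y{\left(-3,38 \right)} + \left(\frac{466}{138} - \frac{769}{590}\right) \left(-1562\right) = -3 + \left(\frac{466}{138} - \frac{769}{590}\right) \left(-1562\right) = -3 + \left(466 \cdot \frac{1}{138} - \frac{769}{590}\right) \left(-1562\right) = -3 + \left(\frac{233}{69} - \frac{769}{590}\right) \left(-1562\right) = -3 + \frac{84409}{40710} \left(-1562\right) = -3 - \frac{65923429}{20355} = - \frac{65984494}{20355}$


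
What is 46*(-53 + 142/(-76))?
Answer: -47955/19 ≈ -2523.9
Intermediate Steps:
46*(-53 + 142/(-76)) = 46*(-53 + 142*(-1/76)) = 46*(-53 - 71/38) = 46*(-2085/38) = -47955/19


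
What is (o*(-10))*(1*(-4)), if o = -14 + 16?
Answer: 80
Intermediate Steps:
o = 2
(o*(-10))*(1*(-4)) = (2*(-10))*(1*(-4)) = -20*(-4) = 80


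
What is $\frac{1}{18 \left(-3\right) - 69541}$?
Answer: $- \frac{1}{69595} \approx -1.4369 \cdot 10^{-5}$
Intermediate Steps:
$\frac{1}{18 \left(-3\right) - 69541} = \frac{1}{-54 - 69541} = \frac{1}{-69595} = - \frac{1}{69595}$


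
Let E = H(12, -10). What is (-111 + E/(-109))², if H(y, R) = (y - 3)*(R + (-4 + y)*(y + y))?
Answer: 188705169/11881 ≈ 15883.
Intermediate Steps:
H(y, R) = (-3 + y)*(R + 2*y*(-4 + y)) (H(y, R) = (-3 + y)*(R + (-4 + y)*(2*y)) = (-3 + y)*(R + 2*y*(-4 + y)))
E = 1638 (E = -14*12² - 3*(-10) + 2*12³ + 24*12 - 10*12 = -14*144 + 30 + 2*1728 + 288 - 120 = -2016 + 30 + 3456 + 288 - 120 = 1638)
(-111 + E/(-109))² = (-111 + 1638/(-109))² = (-111 + 1638*(-1/109))² = (-111 - 1638/109)² = (-13737/109)² = 188705169/11881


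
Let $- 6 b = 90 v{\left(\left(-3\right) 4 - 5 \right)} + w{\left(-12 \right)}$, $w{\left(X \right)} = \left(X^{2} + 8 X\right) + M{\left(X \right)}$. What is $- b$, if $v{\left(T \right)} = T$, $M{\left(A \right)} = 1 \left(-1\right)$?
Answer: $- \frac{1483}{6} \approx -247.17$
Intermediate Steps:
$M{\left(A \right)} = -1$
$w{\left(X \right)} = -1 + X^{2} + 8 X$ ($w{\left(X \right)} = \left(X^{2} + 8 X\right) - 1 = -1 + X^{2} + 8 X$)
$b = \frac{1483}{6}$ ($b = - \frac{90 \left(\left(-3\right) 4 - 5\right) + \left(-1 + \left(-12\right)^{2} + 8 \left(-12\right)\right)}{6} = - \frac{90 \left(-12 - 5\right) - -47}{6} = - \frac{90 \left(-17\right) + 47}{6} = - \frac{-1530 + 47}{6} = \left(- \frac{1}{6}\right) \left(-1483\right) = \frac{1483}{6} \approx 247.17$)
$- b = \left(-1\right) \frac{1483}{6} = - \frac{1483}{6}$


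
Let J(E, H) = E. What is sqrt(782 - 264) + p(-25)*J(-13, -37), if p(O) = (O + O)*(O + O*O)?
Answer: 390000 + sqrt(518) ≈ 3.9002e+5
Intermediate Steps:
p(O) = 2*O*(O + O**2) (p(O) = (2*O)*(O + O**2) = 2*O*(O + O**2))
sqrt(782 - 264) + p(-25)*J(-13, -37) = sqrt(782 - 264) + (2*(-25)**2*(1 - 25))*(-13) = sqrt(518) + (2*625*(-24))*(-13) = sqrt(518) - 30000*(-13) = sqrt(518) + 390000 = 390000 + sqrt(518)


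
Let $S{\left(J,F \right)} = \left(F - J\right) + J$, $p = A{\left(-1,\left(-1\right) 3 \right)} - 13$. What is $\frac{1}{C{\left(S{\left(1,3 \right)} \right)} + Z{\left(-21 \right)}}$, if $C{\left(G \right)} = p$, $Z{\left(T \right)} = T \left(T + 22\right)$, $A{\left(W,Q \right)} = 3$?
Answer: $- \frac{1}{31} \approx -0.032258$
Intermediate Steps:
$p = -10$ ($p = 3 - 13 = -10$)
$S{\left(J,F \right)} = F$
$Z{\left(T \right)} = T \left(22 + T\right)$
$C{\left(G \right)} = -10$
$\frac{1}{C{\left(S{\left(1,3 \right)} \right)} + Z{\left(-21 \right)}} = \frac{1}{-10 - 21 \left(22 - 21\right)} = \frac{1}{-10 - 21} = \frac{1}{-31} = - \frac{1}{31}$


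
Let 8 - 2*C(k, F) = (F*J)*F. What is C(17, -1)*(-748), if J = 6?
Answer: -748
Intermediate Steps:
C(k, F) = 4 - 3*F² (C(k, F) = 4 - F*6*F/2 = 4 - 6*F*F/2 = 4 - 3*F²)
C(17, -1)*(-748) = (4 - 3*(-1)²)*(-748) = (4 - 3*1)*(-748) = (4 - 3)*(-748) = 1*(-748) = -748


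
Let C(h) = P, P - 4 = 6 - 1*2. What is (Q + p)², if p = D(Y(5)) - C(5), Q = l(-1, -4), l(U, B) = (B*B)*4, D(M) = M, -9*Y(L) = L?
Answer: 249001/81 ≈ 3074.1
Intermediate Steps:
Y(L) = -L/9
P = 8 (P = 4 + (6 - 1*2) = 4 + (6 - 2) = 4 + 4 = 8)
C(h) = 8
l(U, B) = 4*B² (l(U, B) = B²*4 = 4*B²)
Q = 64 (Q = 4*(-4)² = 4*16 = 64)
p = -77/9 (p = -⅑*5 - 1*8 = -5/9 - 8 = -77/9 ≈ -8.5556)
(Q + p)² = (64 - 77/9)² = (499/9)² = 249001/81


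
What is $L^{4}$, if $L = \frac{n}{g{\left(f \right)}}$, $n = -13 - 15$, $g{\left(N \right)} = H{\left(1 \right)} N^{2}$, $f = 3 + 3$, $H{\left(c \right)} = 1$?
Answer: $\frac{2401}{6561} \approx 0.36595$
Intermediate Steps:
$f = 6$
$g{\left(N \right)} = N^{2}$ ($g{\left(N \right)} = 1 N^{2} = N^{2}$)
$n = -28$ ($n = -13 - 15 = -28$)
$L = - \frac{7}{9}$ ($L = - \frac{28}{6^{2}} = - \frac{28}{36} = \left(-28\right) \frac{1}{36} = - \frac{7}{9} \approx -0.77778$)
$L^{4} = \left(- \frac{7}{9}\right)^{4} = \frac{2401}{6561}$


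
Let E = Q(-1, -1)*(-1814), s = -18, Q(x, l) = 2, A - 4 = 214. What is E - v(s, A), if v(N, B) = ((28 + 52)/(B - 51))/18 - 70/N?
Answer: -5458769/1503 ≈ -3631.9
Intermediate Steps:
A = 218 (A = 4 + 214 = 218)
E = -3628 (E = 2*(-1814) = -3628)
v(N, B) = -70/N + 40/(9*(-51 + B)) (v(N, B) = (80/(-51 + B))*(1/18) - 70/N = 40/(9*(-51 + B)) - 70/N = -70/N + 40/(9*(-51 + B)))
E - v(s, A) = -3628 - 10*(3213 - 63*218 + 4*(-18))/(9*(-18)*(-51 + 218)) = -3628 - 10*(-1)*(3213 - 13734 - 72)/(9*18*167) = -3628 - 10*(-1)*(-10593)/(9*18*167) = -3628 - 1*5885/1503 = -3628 - 5885/1503 = -5458769/1503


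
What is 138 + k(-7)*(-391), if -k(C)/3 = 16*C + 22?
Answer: -105432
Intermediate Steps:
k(C) = -66 - 48*C (k(C) = -3*(16*C + 22) = -3*(22 + 16*C) = -66 - 48*C)
138 + k(-7)*(-391) = 138 + (-66 - 48*(-7))*(-391) = 138 + (-66 + 336)*(-391) = 138 + 270*(-391) = 138 - 105570 = -105432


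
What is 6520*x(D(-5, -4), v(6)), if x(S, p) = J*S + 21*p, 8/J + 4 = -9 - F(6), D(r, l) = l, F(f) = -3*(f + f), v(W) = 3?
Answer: 9238840/23 ≈ 4.0169e+5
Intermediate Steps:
F(f) = -6*f
J = 8/23 (J = 8/(-4 + (-9 - (-6)*6)) = 8/(-4 + (-9 - 1*(-36))) = 8/(-4 + (-9 + 36)) = 8/(-4 + 27) = 8/23 ≈ 0.34783)
x(S, p) = 21*p + 8*S/23 (x(S, p) = 8*S/23 + 21*p = 21*p + 8*S/23)
6520*x(D(-5, -4), v(6)) = 6520*(21*3 + (8/23)*(-4)) = 6520*(63 - 32/23) = 6520*(1417/23) = 9238840/23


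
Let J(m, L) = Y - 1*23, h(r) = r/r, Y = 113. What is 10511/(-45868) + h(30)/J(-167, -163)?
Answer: -450061/2064060 ≈ -0.21805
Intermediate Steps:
h(r) = 1
J(m, L) = 90 (J(m, L) = 113 - 1*23 = 113 - 23 = 90)
10511/(-45868) + h(30)/J(-167, -163) = 10511/(-45868) + 1/90 = 10511*(-1/45868) + 1*(1/90) = -10511/45868 + 1/90 = -450061/2064060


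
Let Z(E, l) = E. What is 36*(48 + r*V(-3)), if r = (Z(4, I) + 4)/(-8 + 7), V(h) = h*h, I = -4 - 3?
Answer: -864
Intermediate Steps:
I = -7
V(h) = h**2
r = -8 (r = (4 + 4)/(-8 + 7) = 8/(-1) = 8*(-1) = -8)
36*(48 + r*V(-3)) = 36*(48 - 8*(-3)**2) = 36*(48 - 8*9) = 36*(48 - 72) = 36*(-24) = -864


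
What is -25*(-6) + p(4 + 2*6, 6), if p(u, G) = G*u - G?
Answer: 240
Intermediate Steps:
p(u, G) = -G + G*u
-25*(-6) + p(4 + 2*6, 6) = -25*(-6) + 6*(-1 + (4 + 2*6)) = 150 + 6*(-1 + (4 + 12)) = 150 + 6*(-1 + 16) = 150 + 6*15 = 150 + 90 = 240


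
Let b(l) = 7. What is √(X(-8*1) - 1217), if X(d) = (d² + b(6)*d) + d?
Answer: I*√1217 ≈ 34.885*I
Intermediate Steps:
X(d) = d² + 8*d (X(d) = (d² + 7*d) + d = d² + 8*d)
√(X(-8*1) - 1217) = √((-8*1)*(8 - 8*1) - 1217) = √(-8*(8 - 8) - 1217) = √(-8*0 - 1217) = √(0 - 1217) = √(-1217) = I*√1217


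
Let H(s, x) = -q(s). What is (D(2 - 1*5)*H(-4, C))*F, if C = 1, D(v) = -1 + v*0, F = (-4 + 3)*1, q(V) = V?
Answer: 4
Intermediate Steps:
F = -1 (F = -1*1 = -1)
D(v) = -1 (D(v) = -1 + 0 = -1)
H(s, x) = -s
(D(2 - 1*5)*H(-4, C))*F = -(-1)*(-4)*(-1) = -1*4*(-1) = -4*(-1) = 4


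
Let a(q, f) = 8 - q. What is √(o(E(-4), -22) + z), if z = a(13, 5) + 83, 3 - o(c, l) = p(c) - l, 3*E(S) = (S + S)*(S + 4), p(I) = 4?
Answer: √55 ≈ 7.4162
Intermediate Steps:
E(S) = 2*S*(4 + S)/3 (E(S) = ((S + S)*(S + 4))/3 = ((2*S)*(4 + S))/3 = (2*S*(4 + S))/3 = 2*S*(4 + S)/3)
o(c, l) = -1 + l (o(c, l) = 3 - (4 - l) = 3 + (-4 + l) = -1 + l)
z = 78 (z = (8 - 1*13) + 83 = (8 - 13) + 83 = -5 + 83 = 78)
√(o(E(-4), -22) + z) = √((-1 - 22) + 78) = √(-23 + 78) = √55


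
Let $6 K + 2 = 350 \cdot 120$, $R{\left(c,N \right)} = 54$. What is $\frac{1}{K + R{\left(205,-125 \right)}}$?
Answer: $\frac{3}{21161} \approx 0.00014177$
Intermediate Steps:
$K = \frac{20999}{3}$ ($K = - \frac{1}{3} + \frac{350 \cdot 120}{6} = - \frac{1}{3} + \frac{1}{6} \cdot 42000 = - \frac{1}{3} + 7000 = \frac{20999}{3} \approx 6999.7$)
$\frac{1}{K + R{\left(205,-125 \right)}} = \frac{1}{\frac{20999}{3} + 54} = \frac{1}{\frac{21161}{3}} = \frac{3}{21161}$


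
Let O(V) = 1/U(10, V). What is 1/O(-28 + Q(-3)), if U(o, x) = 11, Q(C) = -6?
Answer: 11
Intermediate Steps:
O(V) = 1/11
1/O(-28 + Q(-3)) = 1/(1/11) = 11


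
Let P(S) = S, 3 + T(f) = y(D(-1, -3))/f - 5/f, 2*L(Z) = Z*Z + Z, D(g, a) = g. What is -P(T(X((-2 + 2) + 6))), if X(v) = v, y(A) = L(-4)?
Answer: 17/6 ≈ 2.8333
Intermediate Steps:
L(Z) = Z/2 + Z**2/2 (L(Z) = (Z*Z + Z)/2 = (Z**2 + Z)/2 = (Z + Z**2)/2 = Z/2 + Z**2/2)
y(A) = 6 (y(A) = (1/2)*(-4)*(1 - 4) = (1/2)*(-4)*(-3) = 6)
T(f) = -3 + 1/f (T(f) = -3 + (6/f - 5/f) = -3 + 1/f)
-P(T(X((-2 + 2) + 6))) = -(-3 + 1/((-2 + 2) + 6)) = -(-3 + 1/(0 + 6)) = -(-3 + 1/6) = -1*(-17/6) = 17/6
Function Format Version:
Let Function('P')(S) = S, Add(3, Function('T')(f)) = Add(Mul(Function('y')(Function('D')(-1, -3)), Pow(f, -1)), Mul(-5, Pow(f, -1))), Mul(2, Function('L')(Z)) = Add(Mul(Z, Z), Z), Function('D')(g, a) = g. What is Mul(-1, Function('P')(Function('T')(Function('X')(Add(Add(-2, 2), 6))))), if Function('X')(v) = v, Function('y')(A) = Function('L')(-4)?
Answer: Rational(17, 6) ≈ 2.8333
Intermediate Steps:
Function('L')(Z) = Add(Mul(Rational(1, 2), Z), Mul(Rational(1, 2), Pow(Z, 2))) (Function('L')(Z) = Mul(Rational(1, 2), Add(Mul(Z, Z), Z)) = Mul(Rational(1, 2), Add(Pow(Z, 2), Z)) = Mul(Rational(1, 2), Add(Z, Pow(Z, 2))) = Add(Mul(Rational(1, 2), Z), Mul(Rational(1, 2), Pow(Z, 2))))
Function('y')(A) = 6 (Function('y')(A) = Mul(Rational(1, 2), -4, Add(1, -4)) = Mul(Rational(1, 2), -4, -3) = 6)
Function('T')(f) = Add(-3, Pow(f, -1)) (Function('T')(f) = Add(-3, Add(Mul(6, Pow(f, -1)), Mul(-5, Pow(f, -1)))) = Add(-3, Pow(f, -1)))
Mul(-1, Function('P')(Function('T')(Function('X')(Add(Add(-2, 2), 6))))) = Mul(-1, Add(-3, Pow(Add(Add(-2, 2), 6), -1))) = Mul(-1, Add(-3, Pow(Add(0, 6), -1))) = Mul(-1, Add(-3, Pow(6, -1))) = Mul(-1, Add(-3, Rational(1, 6))) = Mul(-1, Rational(-17, 6)) = Rational(17, 6)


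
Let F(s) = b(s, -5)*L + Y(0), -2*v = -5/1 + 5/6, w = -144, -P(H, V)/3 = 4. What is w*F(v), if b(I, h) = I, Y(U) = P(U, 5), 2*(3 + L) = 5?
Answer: 1878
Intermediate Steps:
L = -½ (L = -3 + (½)*5 = -3 + 5/2 = -½ ≈ -0.50000)
P(H, V) = -12 (P(H, V) = -3*4 = -12)
Y(U) = -12
v = 25/12 (v = -(-5/1 + 5/6)/2 = -(-5*1 + 5*(⅙))/2 = -(-5 + ⅚)/2 = -½*(-25/6) = 25/12 ≈ 2.0833)
F(s) = -12 - s/2 (F(s) = s*(-½) - 12 = -s/2 - 12 = -12 - s/2)
w*F(v) = -144*(-12 - ½*25/12) = -144*(-12 - 25/24) = -144*(-313/24) = 1878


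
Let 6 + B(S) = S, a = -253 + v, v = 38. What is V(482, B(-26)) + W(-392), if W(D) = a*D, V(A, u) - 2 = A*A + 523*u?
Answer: 299870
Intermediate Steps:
a = -215 (a = -253 + 38 = -215)
B(S) = -6 + S
V(A, u) = 2 + A**2 + 523*u (V(A, u) = 2 + (A*A + 523*u) = 2 + (A**2 + 523*u) = 2 + A**2 + 523*u)
W(D) = -215*D
V(482, B(-26)) + W(-392) = (2 + 482**2 + 523*(-6 - 26)) - 215*(-392) = (2 + 232324 + 523*(-32)) + 84280 = (2 + 232324 - 16736) + 84280 = 215590 + 84280 = 299870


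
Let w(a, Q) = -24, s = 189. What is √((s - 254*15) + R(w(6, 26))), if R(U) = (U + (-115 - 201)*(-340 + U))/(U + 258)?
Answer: I*√4760041/39 ≈ 55.942*I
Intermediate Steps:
R(U) = (107440 - 315*U)/(258 + U) (R(U) = (U - 316*(-340 + U))/(258 + U) = (U + (107440 - 316*U))/(258 + U) = (107440 - 315*U)/(258 + U))
√((s - 254*15) + R(w(6, 26))) = √((189 - 254*15) + 5*(21488 - 63*(-24))/(258 - 24)) = √((189 - 3810) + 5*(21488 + 1512)/234) = √(-3621 + 5*(1/234)*23000) = √(-3621 + 57500/117) = √(-366157/117) = I*√4760041/39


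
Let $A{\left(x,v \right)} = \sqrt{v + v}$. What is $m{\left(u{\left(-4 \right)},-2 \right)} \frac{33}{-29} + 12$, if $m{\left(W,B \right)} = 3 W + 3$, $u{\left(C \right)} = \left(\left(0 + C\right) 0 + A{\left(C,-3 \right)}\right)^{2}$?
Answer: $\frac{843}{29} \approx 29.069$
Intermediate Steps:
$A{\left(x,v \right)} = \sqrt{2} \sqrt{v}$ ($A{\left(x,v \right)} = \sqrt{2 v} = \sqrt{2} \sqrt{v}$)
$u{\left(C \right)} = -6$ ($u{\left(C \right)} = \left(\left(0 + C\right) 0 + \sqrt{2} \sqrt{-3}\right)^{2} = \left(C 0 + \sqrt{2} i \sqrt{3}\right)^{2} = \left(0 + i \sqrt{6}\right)^{2} = \left(i \sqrt{6}\right)^{2} = -6$)
$m{\left(W,B \right)} = 3 + 3 W$
$m{\left(u{\left(-4 \right)},-2 \right)} \frac{33}{-29} + 12 = \left(3 + 3 \left(-6\right)\right) \frac{33}{-29} + 12 = \left(3 - 18\right) 33 \left(- \frac{1}{29}\right) + 12 = \left(-15\right) \left(- \frac{33}{29}\right) + 12 = \frac{495}{29} + 12 = \frac{843}{29}$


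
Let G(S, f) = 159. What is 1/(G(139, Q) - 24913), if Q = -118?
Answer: -1/24754 ≈ -4.0398e-5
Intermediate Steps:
1/(G(139, Q) - 24913) = 1/(159 - 24913) = 1/(-24754) = -1/24754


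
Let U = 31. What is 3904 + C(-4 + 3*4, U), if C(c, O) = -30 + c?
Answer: 3882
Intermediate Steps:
3904 + C(-4 + 3*4, U) = 3904 + (-30 + (-4 + 3*4)) = 3904 + (-30 + (-4 + 12)) = 3904 + (-30 + 8) = 3904 - 22 = 3882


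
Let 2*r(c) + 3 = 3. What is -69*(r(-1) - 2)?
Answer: 138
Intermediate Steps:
r(c) = 0 (r(c) = -3/2 + (½)*3 = -3/2 + 3/2 = 0)
-69*(r(-1) - 2) = -69*(0 - 2) = -69*(-2) = 138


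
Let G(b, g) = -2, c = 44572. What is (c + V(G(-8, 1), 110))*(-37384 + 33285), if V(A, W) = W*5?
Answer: -184955078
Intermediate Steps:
V(A, W) = 5*W
(c + V(G(-8, 1), 110))*(-37384 + 33285) = (44572 + 5*110)*(-37384 + 33285) = (44572 + 550)*(-4099) = 45122*(-4099) = -184955078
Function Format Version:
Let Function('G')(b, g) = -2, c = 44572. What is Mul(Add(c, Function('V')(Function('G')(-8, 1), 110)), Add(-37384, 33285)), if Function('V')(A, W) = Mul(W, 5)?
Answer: -184955078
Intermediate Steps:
Function('V')(A, W) = Mul(5, W)
Mul(Add(c, Function('V')(Function('G')(-8, 1), 110)), Add(-37384, 33285)) = Mul(Add(44572, Mul(5, 110)), Add(-37384, 33285)) = Mul(Add(44572, 550), -4099) = Mul(45122, -4099) = -184955078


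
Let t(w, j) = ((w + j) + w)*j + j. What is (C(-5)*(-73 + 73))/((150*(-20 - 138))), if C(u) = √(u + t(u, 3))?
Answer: 0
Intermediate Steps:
t(w, j) = j + j*(j + 2*w) (t(w, j) = ((j + w) + w)*j + j = (j + 2*w)*j + j = j*(j + 2*w) + j = j + j*(j + 2*w))
C(u) = √(12 + 7*u) (C(u) = √(u + 3*(1 + 3 + 2*u)) = √(u + 3*(4 + 2*u)) = √(u + (12 + 6*u)) = √(12 + 7*u))
(C(-5)*(-73 + 73))/((150*(-20 - 138))) = (√(12 + 7*(-5))*(-73 + 73))/((150*(-20 - 138))) = (√(12 - 35)*0)/((150*(-158))) = (√(-23)*0)/(-23700) = ((I*√23)*0)*(-1/23700) = 0*(-1/23700) = 0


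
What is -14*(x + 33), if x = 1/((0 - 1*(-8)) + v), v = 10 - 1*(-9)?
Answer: -12488/27 ≈ -462.52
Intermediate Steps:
v = 19 (v = 10 + 9 = 19)
x = 1/27 (x = 1/((0 - 1*(-8)) + 19) = 1/((0 + 8) + 19) = 1/(8 + 19) = 1/27 ≈ 0.037037)
-14*(x + 33) = -14*(1/27 + 33) = -14*892/27 = -12488/27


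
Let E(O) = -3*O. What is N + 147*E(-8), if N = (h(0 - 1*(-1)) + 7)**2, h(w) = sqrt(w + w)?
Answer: 3579 + 14*sqrt(2) ≈ 3598.8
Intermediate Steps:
h(w) = sqrt(2)*sqrt(w) (h(w) = sqrt(2*w) = sqrt(2)*sqrt(w))
N = (7 + sqrt(2))**2 (N = (sqrt(2)*sqrt(0 - 1*(-1)) + 7)**2 = (sqrt(2)*sqrt(0 + 1) + 7)**2 = (sqrt(2)*sqrt(1) + 7)**2 = (sqrt(2)*1 + 7)**2 = (sqrt(2) + 7)**2 = (7 + sqrt(2))**2 ≈ 70.799)
N + 147*E(-8) = (7 + sqrt(2))**2 + 147*(-3*(-8)) = (7 + sqrt(2))**2 + 147*24 = (7 + sqrt(2))**2 + 3528 = 3528 + (7 + sqrt(2))**2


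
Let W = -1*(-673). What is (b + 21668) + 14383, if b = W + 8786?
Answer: 45510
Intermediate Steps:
W = 673
b = 9459 (b = 673 + 8786 = 9459)
(b + 21668) + 14383 = (9459 + 21668) + 14383 = 31127 + 14383 = 45510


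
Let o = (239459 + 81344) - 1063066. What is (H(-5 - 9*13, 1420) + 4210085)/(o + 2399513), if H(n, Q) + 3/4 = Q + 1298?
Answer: 16851209/6629000 ≈ 2.5420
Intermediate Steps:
o = -742263 (o = 320803 - 1063066 = -742263)
H(n, Q) = 5189/4 + Q (H(n, Q) = -¾ + (Q + 1298) = -¾ + (1298 + Q) = 5189/4 + Q)
(H(-5 - 9*13, 1420) + 4210085)/(o + 2399513) = ((5189/4 + 1420) + 4210085)/(-742263 + 2399513) = (10869/4 + 4210085)/1657250 = (16851209/4)*(1/1657250) = 16851209/6629000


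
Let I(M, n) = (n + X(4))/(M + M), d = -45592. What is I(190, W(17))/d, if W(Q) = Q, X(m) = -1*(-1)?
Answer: -9/8662480 ≈ -1.0390e-6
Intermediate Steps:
X(m) = 1
I(M, n) = (1 + n)/(2*M) (I(M, n) = (n + 1)/(M + M) = (1 + n)/((2*M)) = (1 + n)*(1/(2*M)) = (1 + n)/(2*M))
I(190, W(17))/d = ((1/2)*(1 + 17)/190)/(-45592) = ((1/2)*(1/190)*18)*(-1/45592) = (9/190)*(-1/45592) = -9/8662480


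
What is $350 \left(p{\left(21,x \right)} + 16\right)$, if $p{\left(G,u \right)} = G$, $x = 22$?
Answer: $12950$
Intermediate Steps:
$350 \left(p{\left(21,x \right)} + 16\right) = 350 \left(21 + 16\right) = 350 \cdot 37 = 12950$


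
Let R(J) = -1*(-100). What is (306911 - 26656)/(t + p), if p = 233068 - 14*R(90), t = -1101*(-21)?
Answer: 280255/254789 ≈ 1.0999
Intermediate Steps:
R(J) = 100
t = 23121
p = 231668 (p = 233068 - 14*100 = 233068 - 1*1400 = 233068 - 1400 = 231668)
(306911 - 26656)/(t + p) = (306911 - 26656)/(23121 + 231668) = 280255/254789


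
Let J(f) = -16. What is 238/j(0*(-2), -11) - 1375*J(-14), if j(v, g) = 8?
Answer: 88119/4 ≈ 22030.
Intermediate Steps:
238/j(0*(-2), -11) - 1375*J(-14) = 238/8 - 1375*(-16) = 238*(⅛) + 22000 = 119/4 + 22000 = 88119/4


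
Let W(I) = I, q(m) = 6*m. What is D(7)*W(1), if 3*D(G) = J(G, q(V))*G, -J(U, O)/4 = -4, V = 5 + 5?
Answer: 112/3 ≈ 37.333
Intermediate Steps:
V = 10
J(U, O) = 16 (J(U, O) = -4*(-4) = 16)
D(G) = 16*G/3 (D(G) = (16*G)/3 = 16*G/3)
D(7)*W(1) = ((16/3)*7)*1 = (112/3)*1 = 112/3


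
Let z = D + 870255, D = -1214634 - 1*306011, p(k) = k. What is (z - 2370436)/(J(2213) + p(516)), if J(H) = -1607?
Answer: 3020826/1091 ≈ 2768.9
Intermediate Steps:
D = -1520645 (D = -1214634 - 306011 = -1520645)
z = -650390 (z = -1520645 + 870255 = -650390)
(z - 2370436)/(J(2213) + p(516)) = (-650390 - 2370436)/(-1607 + 516) = -3020826/(-1091) = -3020826*(-1/1091) = 3020826/1091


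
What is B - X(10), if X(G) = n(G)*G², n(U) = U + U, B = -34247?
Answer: -36247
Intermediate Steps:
n(U) = 2*U
X(G) = 2*G³ (X(G) = (2*G)*G² = 2*G³)
B - X(10) = -34247 - 2*10³ = -34247 - 2*1000 = -34247 - 1*2000 = -34247 - 2000 = -36247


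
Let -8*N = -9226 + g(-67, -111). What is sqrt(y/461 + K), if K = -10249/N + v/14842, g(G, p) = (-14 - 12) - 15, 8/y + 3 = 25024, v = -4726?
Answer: I*sqrt(5767688089820740149762522726279)/793244706985167 ≈ 3.0276*I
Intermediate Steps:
y = 8/25021 (y = 8/(-3 + 25024) = 8/25021 ≈ 0.00031973)
g(G, p) = -41 (g(G, p) = -26 - 15 = -41)
N = 9267/8 (N = -(-9226 - 41)/8 = -1/8*(-9267) = 9267/8 ≈ 1158.4)
K = -630360553/68770407 (K = -10249/9267/8 - 4726/14842 = -10249*8/9267 - 4726*1/14842 = -81992/9267 - 2363/7421 = -630360553/68770407 ≈ -9.1662)
sqrt(y/461 + K) = sqrt((8/25021)/461 - 630360553/68770407) = sqrt((8/25021)*(1/461) - 630360553/68770407) = sqrt(8/11534681 - 630360553/68770407) = sqrt(-7271007343675337/793244706985167) = I*sqrt(5767688089820740149762522726279)/793244706985167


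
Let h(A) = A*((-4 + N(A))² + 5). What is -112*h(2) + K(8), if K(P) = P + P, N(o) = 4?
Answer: -1104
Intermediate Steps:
K(P) = 2*P
h(A) = 5*A (h(A) = A*((-4 + 4)² + 5) = A*(0² + 5) = A*(0 + 5) = A*5 = 5*A)
-112*h(2) + K(8) = -560*2 + 2*8 = -112*10 + 16 = -1120 + 16 = -1104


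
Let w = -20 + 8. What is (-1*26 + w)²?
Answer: 1444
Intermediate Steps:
w = -12
(-1*26 + w)² = (-1*26 - 12)² = (-26 - 12)² = (-38)² = 1444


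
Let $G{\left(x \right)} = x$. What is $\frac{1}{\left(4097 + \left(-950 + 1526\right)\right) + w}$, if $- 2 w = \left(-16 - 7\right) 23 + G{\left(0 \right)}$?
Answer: $\frac{2}{9875} \approx 0.00020253$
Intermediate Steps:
$w = \frac{529}{2}$ ($w = - \frac{\left(-16 - 7\right) 23 + 0}{2} = - \frac{\left(-23\right) 23 + 0}{2} = - \frac{-529 + 0}{2} = \left(- \frac{1}{2}\right) \left(-529\right) = \frac{529}{2} \approx 264.5$)
$\frac{1}{\left(4097 + \left(-950 + 1526\right)\right) + w} = \frac{1}{\left(4097 + \left(-950 + 1526\right)\right) + \frac{529}{2}} = \frac{1}{\left(4097 + 576\right) + \frac{529}{2}} = \frac{1}{4673 + \frac{529}{2}} = \frac{1}{\frac{9875}{2}} = \frac{2}{9875}$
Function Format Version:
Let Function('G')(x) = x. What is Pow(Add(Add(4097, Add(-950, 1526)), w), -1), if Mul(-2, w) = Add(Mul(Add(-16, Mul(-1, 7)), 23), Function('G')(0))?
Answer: Rational(2, 9875) ≈ 0.00020253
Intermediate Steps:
w = Rational(529, 2) (w = Mul(Rational(-1, 2), Add(Mul(Add(-16, Mul(-1, 7)), 23), 0)) = Mul(Rational(-1, 2), Add(Mul(Add(-16, -7), 23), 0)) = Mul(Rational(-1, 2), Add(Mul(-23, 23), 0)) = Mul(Rational(-1, 2), Add(-529, 0)) = Mul(Rational(-1, 2), -529) = Rational(529, 2) ≈ 264.50)
Pow(Add(Add(4097, Add(-950, 1526)), w), -1) = Pow(Add(Add(4097, Add(-950, 1526)), Rational(529, 2)), -1) = Pow(Add(Add(4097, 576), Rational(529, 2)), -1) = Pow(Add(4673, Rational(529, 2)), -1) = Pow(Rational(9875, 2), -1) = Rational(2, 9875)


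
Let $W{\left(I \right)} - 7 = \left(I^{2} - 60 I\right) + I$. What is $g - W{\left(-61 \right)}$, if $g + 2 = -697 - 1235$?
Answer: $-9261$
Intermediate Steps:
$W{\left(I \right)} = 7 + I^{2} - 59 I$ ($W{\left(I \right)} = 7 + \left(\left(I^{2} - 60 I\right) + I\right) = 7 + \left(I^{2} - 59 I\right) = 7 + I^{2} - 59 I$)
$g = -1934$ ($g = -2 - 1932 = -1934$)
$g - W{\left(-61 \right)} = -1934 - \left(7 + \left(-61\right)^{2} - -3599\right) = -1934 - \left(7 + 3721 + 3599\right) = -1934 - 7327 = -9261$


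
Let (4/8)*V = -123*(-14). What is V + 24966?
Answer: 28410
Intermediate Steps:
V = 3444 (V = 2*(-123*(-14)) = 2*1722 = 3444)
V + 24966 = 3444 + 24966 = 28410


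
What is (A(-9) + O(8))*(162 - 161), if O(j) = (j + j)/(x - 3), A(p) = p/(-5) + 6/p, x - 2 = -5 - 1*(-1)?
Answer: -31/15 ≈ -2.0667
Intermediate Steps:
x = -2 (x = 2 + (-5 - 1*(-1)) = 2 + (-5 + 1) = 2 - 4 = -2)
A(p) = 6/p - p/5 (A(p) = p*(-⅕) + 6/p = -p/5 + 6/p = 6/p - p/5)
O(j) = -2*j/5 (O(j) = (j + j)/(-2 - 3) = (2*j)/(-5) = (2*j)*(-⅕) = -2*j/5)
(A(-9) + O(8))*(162 - 161) = ((6/(-9) - ⅕*(-9)) - ⅖*8)*(162 - 161) = ((6*(-⅑) + 9/5) - 16/5)*1 = ((-⅔ + 9/5) - 16/5)*1 = (17/15 - 16/5)*1 = -31/15*1 = -31/15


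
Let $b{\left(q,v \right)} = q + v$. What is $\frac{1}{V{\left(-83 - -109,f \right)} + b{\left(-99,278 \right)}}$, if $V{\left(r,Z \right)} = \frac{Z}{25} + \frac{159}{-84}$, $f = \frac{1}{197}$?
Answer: $\frac{137900}{24423103} \approx 0.0056463$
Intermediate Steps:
$f = \frac{1}{197} \approx 0.0050761$
$V{\left(r,Z \right)} = - \frac{53}{28} + \frac{Z}{25}$ ($V{\left(r,Z \right)} = Z \frac{1}{25} + 159 \left(- \frac{1}{84}\right) = \frac{Z}{25} - \frac{53}{28} = - \frac{53}{28} + \frac{Z}{25}$)
$\frac{1}{V{\left(-83 - -109,f \right)} + b{\left(-99,278 \right)}} = \frac{1}{\left(- \frac{53}{28} + \frac{1}{25} \cdot \frac{1}{197}\right) + \left(-99 + 278\right)} = \frac{1}{\left(- \frac{53}{28} + \frac{1}{4925}\right) + 179} = \frac{1}{- \frac{260997}{137900} + 179} = \frac{1}{\frac{24423103}{137900}} = \frac{137900}{24423103}$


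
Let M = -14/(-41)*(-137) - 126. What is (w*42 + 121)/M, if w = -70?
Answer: 115579/7084 ≈ 16.315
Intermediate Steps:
M = -7084/41 (M = -14*(-1/41)*(-137) - 126 = (14/41)*(-137) - 126 = -1918/41 - 126 = -7084/41 ≈ -172.78)
(w*42 + 121)/M = (-70*42 + 121)/(-7084/41) = (-2940 + 121)*(-41/7084) = -2819*(-41/7084) = 115579/7084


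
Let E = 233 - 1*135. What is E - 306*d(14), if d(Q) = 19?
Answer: -5716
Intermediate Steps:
E = 98 (E = 233 - 135 = 98)
E - 306*d(14) = 98 - 306*19 = 98 - 5814 = -5716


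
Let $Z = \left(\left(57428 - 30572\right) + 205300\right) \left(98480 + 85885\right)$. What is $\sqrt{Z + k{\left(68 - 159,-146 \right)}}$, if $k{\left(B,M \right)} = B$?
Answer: $\sqrt{42801440849} \approx 2.0689 \cdot 10^{5}$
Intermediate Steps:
$Z = 42801440940$ ($Z = \left(\left(57428 - 30572\right) + 205300\right) 184365 = \left(26856 + 205300\right) 184365 = 232156 \cdot 184365 = 42801440940$)
$\sqrt{Z + k{\left(68 - 159,-146 \right)}} = \sqrt{42801440940 + \left(68 - 159\right)} = \sqrt{42801440940 - 91} = \sqrt{42801440849}$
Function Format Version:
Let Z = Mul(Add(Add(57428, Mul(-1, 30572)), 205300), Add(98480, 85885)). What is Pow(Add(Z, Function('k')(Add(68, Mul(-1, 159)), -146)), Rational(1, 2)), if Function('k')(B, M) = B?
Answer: Pow(42801440849, Rational(1, 2)) ≈ 2.0689e+5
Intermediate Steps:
Z = 42801440940 (Z = Mul(Add(Add(57428, -30572), 205300), 184365) = Mul(Add(26856, 205300), 184365) = Mul(232156, 184365) = 42801440940)
Pow(Add(Z, Function('k')(Add(68, Mul(-1, 159)), -146)), Rational(1, 2)) = Pow(Add(42801440940, Add(68, Mul(-1, 159))), Rational(1, 2)) = Pow(Add(42801440940, Add(68, -159)), Rational(1, 2)) = Pow(Add(42801440940, -91), Rational(1, 2)) = Pow(42801440849, Rational(1, 2))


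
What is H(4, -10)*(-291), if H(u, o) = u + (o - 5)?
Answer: 3201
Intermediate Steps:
H(u, o) = -5 + o + u (H(u, o) = u + (-5 + o) = -5 + o + u)
H(4, -10)*(-291) = (-5 - 10 + 4)*(-291) = -11*(-291) = 3201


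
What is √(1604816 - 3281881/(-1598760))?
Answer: 7*√2325379118263690/266460 ≈ 1266.8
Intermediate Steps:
√(1604816 - 3281881/(-1598760)) = √(1604816 - 3281881*(-1/1598760)) = √(1604816 + 3281881/1598760) = √(2565718910041/1598760) = 7*√2325379118263690/266460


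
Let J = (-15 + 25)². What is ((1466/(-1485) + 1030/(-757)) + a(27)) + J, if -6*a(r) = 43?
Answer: 203437631/2248290 ≈ 90.485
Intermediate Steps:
a(r) = -43/6 (a(r) = -⅙*43 = -43/6)
J = 100 (J = 10² = 100)
((1466/(-1485) + 1030/(-757)) + a(27)) + J = ((1466/(-1485) + 1030/(-757)) - 43/6) + 100 = ((1466*(-1/1485) + 1030*(-1/757)) - 43/6) + 100 = ((-1466/1485 - 1030/757) - 43/6) + 100 = (-2639312/1124145 - 43/6) + 100 = -21391369/2248290 + 100 = 203437631/2248290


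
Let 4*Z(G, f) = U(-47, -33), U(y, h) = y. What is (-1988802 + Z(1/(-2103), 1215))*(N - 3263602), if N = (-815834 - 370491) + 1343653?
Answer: 12355600884935/2 ≈ 6.1778e+12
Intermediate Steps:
N = 157328 (N = -1186325 + 1343653 = 157328)
Z(G, f) = -47/4 (Z(G, f) = (1/4)*(-47) = -47/4)
(-1988802 + Z(1/(-2103), 1215))*(N - 3263602) = (-1988802 - 47/4)*(157328 - 3263602) = -7955255/4*(-3106274) = 12355600884935/2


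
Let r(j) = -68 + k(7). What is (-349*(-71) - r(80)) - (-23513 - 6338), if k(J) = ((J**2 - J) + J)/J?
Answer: 54691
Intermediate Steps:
k(J) = J (k(J) = J**2/J = J)
r(j) = -61 (r(j) = -68 + 7 = -61)
(-349*(-71) - r(80)) - (-23513 - 6338) = (-349*(-71) - 1*(-61)) - (-23513 - 6338) = (24779 + 61) - 1*(-29851) = 24840 + 29851 = 54691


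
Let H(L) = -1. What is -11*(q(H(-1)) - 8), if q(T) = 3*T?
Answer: 121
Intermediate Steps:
-11*(q(H(-1)) - 8) = -11*(3*(-1) - 8) = -11*(-3 - 8) = -11*(-11) = 121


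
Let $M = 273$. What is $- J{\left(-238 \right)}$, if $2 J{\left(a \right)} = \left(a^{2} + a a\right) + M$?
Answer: $- \frac{113561}{2} \approx -56781.0$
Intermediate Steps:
$J{\left(a \right)} = \frac{273}{2} + a^{2}$ ($J{\left(a \right)} = \frac{\left(a^{2} + a a\right) + 273}{2} = \frac{\left(a^{2} + a^{2}\right) + 273}{2} = \frac{2 a^{2} + 273}{2} = \frac{273 + 2 a^{2}}{2} = \frac{273}{2} + a^{2}$)
$- J{\left(-238 \right)} = - (\frac{273}{2} + \left(-238\right)^{2}) = - (\frac{273}{2} + 56644) = \left(-1\right) \frac{113561}{2} = - \frac{113561}{2}$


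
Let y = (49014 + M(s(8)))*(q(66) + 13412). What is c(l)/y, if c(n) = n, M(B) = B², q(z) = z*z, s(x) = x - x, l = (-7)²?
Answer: 7/124411536 ≈ 5.6265e-8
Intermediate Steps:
l = 49
s(x) = 0
q(z) = z²
y = 870880752 (y = (49014 + 0²)*(66² + 13412) = (49014 + 0)*(4356 + 13412) = 49014*17768 = 870880752)
c(l)/y = 49/870880752 = 49*(1/870880752) = 7/124411536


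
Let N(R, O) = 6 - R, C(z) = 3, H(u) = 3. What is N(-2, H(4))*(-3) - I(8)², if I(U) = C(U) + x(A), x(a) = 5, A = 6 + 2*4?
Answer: -88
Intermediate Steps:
A = 14 (A = 6 + 8 = 14)
I(U) = 8 (I(U) = 3 + 5 = 8)
N(-2, H(4))*(-3) - I(8)² = (6 - 1*(-2))*(-3) - 1*8² = (6 + 2)*(-3) - 1*64 = 8*(-3) - 64 = -24 - 64 = -88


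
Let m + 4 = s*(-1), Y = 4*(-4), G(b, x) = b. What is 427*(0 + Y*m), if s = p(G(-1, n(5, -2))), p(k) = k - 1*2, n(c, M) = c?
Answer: 6832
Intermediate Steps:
p(k) = -2 + k (p(k) = k - 2 = -2 + k)
Y = -16
s = -3 (s = -2 - 1 = -3)
m = -1 (m = -4 - 3*(-1) = -4 + 3 = -1)
427*(0 + Y*m) = 427*(0 - 16*(-1)) = 427*(0 + 16) = 427*16 = 6832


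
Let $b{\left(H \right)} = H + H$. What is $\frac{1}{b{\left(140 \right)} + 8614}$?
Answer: $\frac{1}{8894} \approx 0.00011244$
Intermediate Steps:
$b{\left(H \right)} = 2 H$
$\frac{1}{b{\left(140 \right)} + 8614} = \frac{1}{2 \cdot 140 + 8614} = \frac{1}{280 + 8614} = \frac{1}{8894}$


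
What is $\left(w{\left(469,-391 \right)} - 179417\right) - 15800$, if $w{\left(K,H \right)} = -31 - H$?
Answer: $-194857$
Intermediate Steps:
$\left(w{\left(469,-391 \right)} - 179417\right) - 15800 = \left(\left(-31 - -391\right) - 179417\right) - 15800 = \left(\left(-31 + 391\right) - 179417\right) - 15800 = \left(360 - 179417\right) - 15800 = -179057 - 15800 = -194857$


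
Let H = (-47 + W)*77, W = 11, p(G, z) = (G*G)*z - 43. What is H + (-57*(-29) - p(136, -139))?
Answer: 2569868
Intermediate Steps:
p(G, z) = -43 + z*G² (p(G, z) = G²*z - 43 = z*G² - 43 = -43 + z*G²)
H = -2772 (H = (-47 + 11)*77 = -36*77 = -2772)
H + (-57*(-29) - p(136, -139)) = -2772 + (-57*(-29) - (-43 - 139*136²)) = -2772 + (1653 - (-43 - 139*18496)) = -2772 + (1653 - (-43 - 2570944)) = -2772 + (1653 - 1*(-2570987)) = -2772 + (1653 + 2570987) = -2772 + 2572640 = 2569868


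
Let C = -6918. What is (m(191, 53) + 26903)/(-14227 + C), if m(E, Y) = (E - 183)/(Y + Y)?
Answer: -1425863/1120685 ≈ -1.2723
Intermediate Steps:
m(E, Y) = (-183 + E)/(2*Y) (m(E, Y) = (-183 + E)/((2*Y)) = (-183 + E)*(1/(2*Y)) = (-183 + E)/(2*Y))
(m(191, 53) + 26903)/(-14227 + C) = ((1/2)*(-183 + 191)/53 + 26903)/(-14227 - 6918) = ((1/2)*(1/53)*8 + 26903)/(-21145) = (4/53 + 26903)*(-1/21145) = (1425863/53)*(-1/21145) = -1425863/1120685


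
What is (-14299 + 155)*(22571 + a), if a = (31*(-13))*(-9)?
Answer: -370544512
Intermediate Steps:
a = 3627 (a = -403*(-9) = 3627)
(-14299 + 155)*(22571 + a) = (-14299 + 155)*(22571 + 3627) = -14144*26198 = -370544512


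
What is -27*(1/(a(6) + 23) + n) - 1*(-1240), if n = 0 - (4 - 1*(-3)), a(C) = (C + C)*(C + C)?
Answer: 238616/167 ≈ 1428.8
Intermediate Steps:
a(C) = 4*C**2 (a(C) = (2*C)*(2*C) = 4*C**2)
n = -7 (n = 0 - (4 + 3) = 0 - 1*7 = 0 - 7 = -7)
-27*(1/(a(6) + 23) + n) - 1*(-1240) = -27*(1/(4*6**2 + 23) - 7) - 1*(-1240) = -27*(1/(4*36 + 23) - 7) + 1240 = -27*(1/(144 + 23) - 7) + 1240 = -27*(1/167 - 7) + 1240 = -27*(-1168/167) + 1240 = 31536/167 + 1240 = 238616/167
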